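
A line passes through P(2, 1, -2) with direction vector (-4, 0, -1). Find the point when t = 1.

P(t) = P + t·d
  = (2 + (-4)·1, 1 + 0·1, -2 + (-1)·1)
  = (2 - 4, 1 + 0, -2 - 1)
  = (-2, 1, -3)

(-2, 1, -3)


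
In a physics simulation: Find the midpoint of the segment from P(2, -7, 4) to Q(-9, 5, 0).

M = ((x₁+x₂)/2, (y₁+y₂)/2, (z₁+z₂)/2)
  = ((2 - 9)/2, (-7 + 5)/2, (4 + 0)/2)
  = (-7/2, -2/2, 4/2)
  = (-3.5, -1, 2)

(-3.5, -1, 2)


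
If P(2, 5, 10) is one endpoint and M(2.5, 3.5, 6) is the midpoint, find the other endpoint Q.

Q = 2M - P
  = (2·2.5 - 2, 2·3.5 - 5, 2·6 - 10)
  = (5 - 2, 7 - 5, 12 - 10)
  = (3, 2, 2)

(3, 2, 2)


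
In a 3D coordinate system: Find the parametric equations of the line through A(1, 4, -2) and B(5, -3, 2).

Direction vector d = B - A = (5 - 1, -3 - 4, 2 + 2) = (4, -7, 4)
Parametric form r = A + t·d:
x = 1 + 4t, y = 4 - 7t, z = -2 + 4t

x = 1 + 4t, y = 4 - 7t, z = -2 + 4t


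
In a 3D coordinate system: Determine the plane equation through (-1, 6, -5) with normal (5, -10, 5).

The plane through P with normal n = (a, b, c) satisfies n·(r - P) = 0,
i.e. ax + by + cz = a·x₀ + b·y₀ + c·z₀.
d = 5·(-1) + (-10)·6 + 5·(-5)
  = -5 - 60 - 25
  = -90
Equation: 5x - 10y + 5z = -90

5x - 10y + 5z = -90


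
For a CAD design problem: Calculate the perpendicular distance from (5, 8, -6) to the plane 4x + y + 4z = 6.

distance = |a·x₀ + b·y₀ + c·z₀ - d| / √(a² + b² + c²)
  = |4·5 + 1·8 + 4·(-6) - 6| / √(4² + 1² + 4²)
  = |20 + 8 - 24 - 6| / √(16 + 1 + 16)
  = |-2| / √33
  = 2 / 5.745
  ≈ 0.3482

0.3482


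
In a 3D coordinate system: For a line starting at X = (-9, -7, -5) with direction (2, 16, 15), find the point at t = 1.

P(t) = X + t·d
  = (-9 + 2·1, -7 + 16·1, -5 + 15·1)
  = (-9 + 2, -7 + 16, -5 + 15)
  = (-7, 9, 10)

(-7, 9, 10)


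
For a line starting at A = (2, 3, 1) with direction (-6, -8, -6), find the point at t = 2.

P(t) = A + t·d
  = (2 + (-6)·2, 3 + (-8)·2, 1 + (-6)·2)
  = (2 - 12, 3 - 16, 1 - 12)
  = (-10, -13, -11)

(-10, -13, -11)


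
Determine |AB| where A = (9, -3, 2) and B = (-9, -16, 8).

d = √[(x₂-x₁)² + (y₂-y₁)² + (z₂-z₁)²]
  = √[(-18)² + (-13)² + 6²]
  = √[324 + 169 + 36]
  = √529
  ≈ 23

23


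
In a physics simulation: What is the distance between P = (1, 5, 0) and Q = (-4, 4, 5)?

d = √[(x₂-x₁)² + (y₂-y₁)² + (z₂-z₁)²]
  = √[(-5)² + (-1)² + 5²]
  = √[25 + 1 + 25]
  = √51
  ≈ 7.141

7.141


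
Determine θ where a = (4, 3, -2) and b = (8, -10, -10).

a·b = 4·8 + 3·(-10) + (-2)·(-10) = 32 - 30 + 20 = 22
|a| = √(4² + 3² + (-2)²) = √29 ≈ 5.385
|b| = √(8² + (-10)² + (-10)²) = √264 ≈ 16.25
cos θ = (a·b)/(|a||b|) = 22/(5.385·16.25) ≈ 0.2514
θ = arccos(0.2514) ≈ 75.44°

75.44°


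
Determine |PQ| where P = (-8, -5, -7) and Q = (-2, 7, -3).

d = √[(x₂-x₁)² + (y₂-y₁)² + (z₂-z₁)²]
  = √[6² + 12² + 4²]
  = √[36 + 144 + 16]
  = √196
  ≈ 14

14


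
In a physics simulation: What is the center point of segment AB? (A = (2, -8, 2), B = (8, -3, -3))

M = ((x₁+x₂)/2, (y₁+y₂)/2, (z₁+z₂)/2)
  = ((2 + 8)/2, (-8 - 3)/2, (2 - 3)/2)
  = (10/2, -11/2, -1/2)
  = (5, -5.5, -0.5)

(5, -5.5, -0.5)


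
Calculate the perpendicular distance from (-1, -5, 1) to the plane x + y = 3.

distance = |a·x₀ + b·y₀ + c·z₀ - d| / √(a² + b² + c²)
  = |1·(-1) + 1·(-5) + 0·1 - 3| / √(1² + 1² + 0²)
  = |-1 - 5 + 0 - 3| / √(1 + 1 + 0)
  = |-9| / √2
  = 9 / 1.414
  ≈ 6.364

6.364


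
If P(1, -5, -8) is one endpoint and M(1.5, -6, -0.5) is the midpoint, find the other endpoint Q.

Q = 2M - P
  = (2·1.5 - 1, 2·(-6) - (-5), 2·(-0.5) - (-8))
  = (3 - 1, -12 + 5, -1 + 8)
  = (2, -7, 7)

(2, -7, 7)


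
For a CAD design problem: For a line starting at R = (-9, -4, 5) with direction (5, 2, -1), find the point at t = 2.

P(t) = R + t·d
  = (-9 + 5·2, -4 + 2·2, 5 + (-1)·2)
  = (-9 + 10, -4 + 4, 5 - 2)
  = (1, 0, 3)

(1, 0, 3)


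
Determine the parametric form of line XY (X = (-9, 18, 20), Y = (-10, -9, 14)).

Direction vector d = Y - X = (-10 + 9, -9 - 18, 14 - 20) = (-1, -27, -6)
Parametric form r = X + t·d:
x = -9 - t, y = 18 - 27t, z = 20 - 6t

x = -9 - t, y = 18 - 27t, z = 20 - 6t


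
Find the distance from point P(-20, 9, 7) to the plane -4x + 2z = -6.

distance = |a·x₀ + b·y₀ + c·z₀ - d| / √(a² + b² + c²)
  = |(-4)·(-20) + 0·9 + 2·7 - (-6)| / √((-4)² + 0² + 2²)
  = |80 + 0 + 14 + 6| / √(16 + 0 + 4)
  = |100| / √20
  = 100 / 4.472
  ≈ 22.36

22.36


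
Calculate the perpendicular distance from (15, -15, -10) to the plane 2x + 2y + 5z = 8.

distance = |a·x₀ + b·y₀ + c·z₀ - d| / √(a² + b² + c²)
  = |2·15 + 2·(-15) + 5·(-10) - 8| / √(2² + 2² + 5²)
  = |30 - 30 - 50 - 8| / √(4 + 4 + 25)
  = |-58| / √33
  = 58 / 5.745
  ≈ 10.1

10.1


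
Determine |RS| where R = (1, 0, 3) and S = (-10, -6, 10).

d = √[(x₂-x₁)² + (y₂-y₁)² + (z₂-z₁)²]
  = √[(-11)² + (-6)² + 7²]
  = √[121 + 36 + 49]
  = √206
  ≈ 14.35

14.35


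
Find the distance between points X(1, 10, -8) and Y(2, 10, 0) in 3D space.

d = √[(x₂-x₁)² + (y₂-y₁)² + (z₂-z₁)²]
  = √[1² + 0² + 8²]
  = √[1 + 0 + 64]
  = √65
  ≈ 8.062

8.062


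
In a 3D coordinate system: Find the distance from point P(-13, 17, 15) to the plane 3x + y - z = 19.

distance = |a·x₀ + b·y₀ + c·z₀ - d| / √(a² + b² + c²)
  = |3·(-13) + 1·17 + (-1)·15 - 19| / √(3² + 1² + (-1)²)
  = |-39 + 17 - 15 - 19| / √(9 + 1 + 1)
  = |-56| / √11
  = 56 / 3.317
  ≈ 16.88

16.88


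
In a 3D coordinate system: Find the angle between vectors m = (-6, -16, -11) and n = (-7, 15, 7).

m·n = (-6)·(-7) + (-16)·15 + (-11)·7 = 42 - 240 - 77 = -275
|m| = √((-6)² + (-16)² + (-11)²) = √413 ≈ 20.32
|n| = √((-7)² + 15² + 7²) = √323 ≈ 17.97
cos θ = (m·n)/(|m||n|) = -275/(20.32·17.97) ≈ -0.7529
θ = arccos(-0.7529) ≈ 138.8°

138.8°


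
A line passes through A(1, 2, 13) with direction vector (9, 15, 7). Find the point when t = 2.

P(t) = A + t·d
  = (1 + 9·2, 2 + 15·2, 13 + 7·2)
  = (1 + 18, 2 + 30, 13 + 14)
  = (19, 32, 27)

(19, 32, 27)


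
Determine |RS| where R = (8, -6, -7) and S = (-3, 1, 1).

d = √[(x₂-x₁)² + (y₂-y₁)² + (z₂-z₁)²]
  = √[(-11)² + 7² + 8²]
  = √[121 + 49 + 64]
  = √234
  ≈ 15.3

15.3


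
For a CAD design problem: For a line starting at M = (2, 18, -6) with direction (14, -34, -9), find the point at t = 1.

P(t) = M + t·d
  = (2 + 14·1, 18 + (-34)·1, -6 + (-9)·1)
  = (2 + 14, 18 - 34, -6 - 9)
  = (16, -16, -15)

(16, -16, -15)


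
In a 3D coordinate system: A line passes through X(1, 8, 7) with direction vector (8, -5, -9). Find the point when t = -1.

P(t) = X + t·d
  = (1 + 8·(-1), 8 + (-5)·(-1), 7 + (-9)·(-1))
  = (1 - 8, 8 + 5, 7 + 9)
  = (-7, 13, 16)

(-7, 13, 16)


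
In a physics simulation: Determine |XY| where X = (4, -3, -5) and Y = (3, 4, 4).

d = √[(x₂-x₁)² + (y₂-y₁)² + (z₂-z₁)²]
  = √[(-1)² + 7² + 9²]
  = √[1 + 49 + 81]
  = √131
  ≈ 11.45

11.45


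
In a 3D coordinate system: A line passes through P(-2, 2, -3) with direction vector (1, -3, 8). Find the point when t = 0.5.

P(t) = P + t·d
  = (-2 + 1·0.5, 2 + (-3)·0.5, -3 + 8·0.5)
  = (-2 + 0.5, 2 - 1.5, -3 + 4)
  = (-1.5, 0.5, 1)

(-1.5, 0.5, 1)


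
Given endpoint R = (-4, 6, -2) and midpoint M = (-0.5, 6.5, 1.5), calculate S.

S = 2M - R
  = (2·(-0.5) - (-4), 2·6.5 - 6, 2·1.5 - (-2))
  = (-1 + 4, 13 - 6, 3 + 2)
  = (3, 7, 5)

(3, 7, 5)


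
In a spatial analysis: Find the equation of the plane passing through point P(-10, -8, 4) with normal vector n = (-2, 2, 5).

The plane through P with normal n = (a, b, c) satisfies n·(r - P) = 0,
i.e. ax + by + cz = a·x₀ + b·y₀ + c·z₀.
d = (-2)·(-10) + 2·(-8) + 5·4
  = 20 - 16 + 20
  = 24
Equation: -2x + 2y + 5z = 24

-2x + 2y + 5z = 24


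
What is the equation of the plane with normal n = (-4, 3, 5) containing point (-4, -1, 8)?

The plane through P with normal n = (a, b, c) satisfies n·(r - P) = 0,
i.e. ax + by + cz = a·x₀ + b·y₀ + c·z₀.
d = (-4)·(-4) + 3·(-1) + 5·8
  = 16 - 3 + 40
  = 53
Equation: -4x + 3y + 5z = 53

-4x + 3y + 5z = 53


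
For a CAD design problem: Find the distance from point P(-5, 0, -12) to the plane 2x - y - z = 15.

distance = |a·x₀ + b·y₀ + c·z₀ - d| / √(a² + b² + c²)
  = |2·(-5) + (-1)·0 + (-1)·(-12) - 15| / √(2² + (-1)² + (-1)²)
  = |-10 + 0 + 12 - 15| / √(4 + 1 + 1)
  = |-13| / √6
  = 13 / 2.449
  ≈ 5.307

5.307


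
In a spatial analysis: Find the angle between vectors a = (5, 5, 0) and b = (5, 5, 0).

a·b = 5·5 + 5·5 + 0·0 = 25 + 25 + 0 = 50
|a| = √(5² + 5² + 0²) = √50 ≈ 7.071
|b| = √(5² + 5² + 0²) = √50 ≈ 7.071
cos θ = (a·b)/(|a||b|) = 50/(7.071·7.071) ≈ 1
θ = arccos(1) ≈ 0°

0°


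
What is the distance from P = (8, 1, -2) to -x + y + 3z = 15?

distance = |a·x₀ + b·y₀ + c·z₀ - d| / √(a² + b² + c²)
  = |(-1)·8 + 1·1 + 3·(-2) - 15| / √((-1)² + 1² + 3²)
  = |-8 + 1 - 6 - 15| / √(1 + 1 + 9)
  = |-28| / √11
  = 28 / 3.317
  ≈ 8.442

8.442


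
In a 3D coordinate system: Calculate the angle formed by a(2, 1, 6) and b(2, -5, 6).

a·b = 2·2 + 1·(-5) + 6·6 = 4 - 5 + 36 = 35
|a| = √(2² + 1² + 6²) = √41 ≈ 6.403
|b| = √(2² + (-5)² + 6²) = √65 ≈ 8.062
cos θ = (a·b)/(|a||b|) = 35/(6.403·8.062) ≈ 0.678
θ = arccos(0.678) ≈ 47.31°

47.31°


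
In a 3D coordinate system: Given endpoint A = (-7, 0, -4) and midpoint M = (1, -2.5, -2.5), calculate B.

B = 2M - A
  = (2·1 - (-7), 2·(-2.5) - 0, 2·(-2.5) - (-4))
  = (2 + 7, -5 + 0, -5 + 4)
  = (9, -5, -1)

(9, -5, -1)


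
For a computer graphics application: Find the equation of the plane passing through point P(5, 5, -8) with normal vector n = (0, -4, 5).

The plane through P with normal n = (a, b, c) satisfies n·(r - P) = 0,
i.e. ax + by + cz = a·x₀ + b·y₀ + c·z₀.
d = 0·5 + (-4)·5 + 5·(-8)
  = 0 - 20 - 40
  = -60
Equation: -4y + 5z = -60

-4y + 5z = -60


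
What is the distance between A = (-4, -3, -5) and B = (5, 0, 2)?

d = √[(x₂-x₁)² + (y₂-y₁)² + (z₂-z₁)²]
  = √[9² + 3² + 7²]
  = √[81 + 9 + 49]
  = √139
  ≈ 11.79

11.79


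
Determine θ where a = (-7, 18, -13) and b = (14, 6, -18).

a·b = (-7)·14 + 18·6 + (-13)·(-18) = -98 + 108 + 234 = 244
|a| = √((-7)² + 18² + (-13)²) = √542 ≈ 23.28
|b| = √(14² + 6² + (-18)²) = √556 ≈ 23.58
cos θ = (a·b)/(|a||b|) = 244/(23.28·23.58) ≈ 0.4445
θ = arccos(0.4445) ≈ 63.61°

63.61°


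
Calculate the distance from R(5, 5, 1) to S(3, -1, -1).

d = √[(x₂-x₁)² + (y₂-y₁)² + (z₂-z₁)²]
  = √[(-2)² + (-6)² + (-2)²]
  = √[4 + 36 + 4]
  = √44
  ≈ 6.633

6.633


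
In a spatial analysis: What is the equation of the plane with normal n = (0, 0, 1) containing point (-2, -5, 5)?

The plane through P with normal n = (a, b, c) satisfies n·(r - P) = 0,
i.e. ax + by + cz = a·x₀ + b·y₀ + c·z₀.
d = 0·(-2) + 0·(-5) + 1·5
  = 0 + 0 + 5
  = 5
Equation: z = 5

z = 5


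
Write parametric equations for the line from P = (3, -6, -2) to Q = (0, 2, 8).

Direction vector d = Q - P = (0 - 3, 2 + 6, 8 + 2) = (-3, 8, 10)
Parametric form r = P + t·d:
x = 3 - 3t, y = -6 + 8t, z = -2 + 10t

x = 3 - 3t, y = -6 + 8t, z = -2 + 10t


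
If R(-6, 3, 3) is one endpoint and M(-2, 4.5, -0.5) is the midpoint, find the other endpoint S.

S = 2M - R
  = (2·(-2) - (-6), 2·4.5 - 3, 2·(-0.5) - 3)
  = (-4 + 6, 9 - 3, -1 - 3)
  = (2, 6, -4)

(2, 6, -4)


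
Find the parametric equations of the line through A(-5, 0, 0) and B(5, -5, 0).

Direction vector d = B - A = (5 + 5, -5 + 0, 0 + 0) = (10, -5, 0)
Parametric form r = A + t·d:
x = -5 + 10t, y = 0 - 5t, z = 0

x = -5 + 10t, y = 0 - 5t, z = 0


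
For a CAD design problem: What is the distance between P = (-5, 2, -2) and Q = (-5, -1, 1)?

d = √[(x₂-x₁)² + (y₂-y₁)² + (z₂-z₁)²]
  = √[0² + (-3)² + 3²]
  = √[0 + 9 + 9]
  = √18
  ≈ 4.243

4.243


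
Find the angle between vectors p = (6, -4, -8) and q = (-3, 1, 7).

p·q = 6·(-3) + (-4)·1 + (-8)·7 = -18 - 4 - 56 = -78
|p| = √(6² + (-4)² + (-8)²) = √116 ≈ 10.77
|q| = √((-3)² + 1² + 7²) = √59 ≈ 7.681
cos θ = (p·q)/(|p||q|) = -78/(10.77·7.681) ≈ -0.9428
θ = arccos(-0.9428) ≈ 160.5°

160.5°


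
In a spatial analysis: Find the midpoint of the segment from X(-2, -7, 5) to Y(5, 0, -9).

M = ((x₁+x₂)/2, (y₁+y₂)/2, (z₁+z₂)/2)
  = ((-2 + 5)/2, (-7 + 0)/2, (5 - 9)/2)
  = (3/2, -7/2, -4/2)
  = (1.5, -3.5, -2)

(1.5, -3.5, -2)


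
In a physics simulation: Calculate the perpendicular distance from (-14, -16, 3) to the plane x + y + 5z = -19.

distance = |a·x₀ + b·y₀ + c·z₀ - d| / √(a² + b² + c²)
  = |1·(-14) + 1·(-16) + 5·3 - (-19)| / √(1² + 1² + 5²)
  = |-14 - 16 + 15 + 19| / √(1 + 1 + 25)
  = |4| / √27
  = 4 / 5.196
  ≈ 0.7698

0.7698


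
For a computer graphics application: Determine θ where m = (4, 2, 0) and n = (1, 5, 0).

m·n = 4·1 + 2·5 + 0·0 = 4 + 10 + 0 = 14
|m| = √(4² + 2² + 0²) = √20 ≈ 4.472
|n| = √(1² + 5² + 0²) = √26 ≈ 5.099
cos θ = (m·n)/(|m||n|) = 14/(4.472·5.099) ≈ 0.6139
θ = arccos(0.6139) ≈ 52.13°

52.13°


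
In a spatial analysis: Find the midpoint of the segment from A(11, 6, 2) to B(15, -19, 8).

M = ((x₁+x₂)/2, (y₁+y₂)/2, (z₁+z₂)/2)
  = ((11 + 15)/2, (6 - 19)/2, (2 + 8)/2)
  = (26/2, -13/2, 10/2)
  = (13, -6.5, 5)

(13, -6.5, 5)


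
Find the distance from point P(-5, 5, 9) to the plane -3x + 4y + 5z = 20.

distance = |a·x₀ + b·y₀ + c·z₀ - d| / √(a² + b² + c²)
  = |(-3)·(-5) + 4·5 + 5·9 - 20| / √((-3)² + 4² + 5²)
  = |15 + 20 + 45 - 20| / √(9 + 16 + 25)
  = |60| / √50
  = 60 / 7.071
  ≈ 8.485

8.485


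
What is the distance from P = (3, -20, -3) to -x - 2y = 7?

distance = |a·x₀ + b·y₀ + c·z₀ - d| / √(a² + b² + c²)
  = |(-1)·3 + (-2)·(-20) + 0·(-3) - 7| / √((-1)² + (-2)² + 0²)
  = |-3 + 40 + 0 - 7| / √(1 + 4 + 0)
  = |30| / √5
  = 30 / 2.236
  ≈ 13.42

13.42


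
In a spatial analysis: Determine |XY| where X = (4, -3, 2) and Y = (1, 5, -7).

d = √[(x₂-x₁)² + (y₂-y₁)² + (z₂-z₁)²]
  = √[(-3)² + 8² + (-9)²]
  = √[9 + 64 + 81]
  = √154
  ≈ 12.41

12.41


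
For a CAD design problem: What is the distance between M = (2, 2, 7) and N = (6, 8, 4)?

d = √[(x₂-x₁)² + (y₂-y₁)² + (z₂-z₁)²]
  = √[4² + 6² + (-3)²]
  = √[16 + 36 + 9]
  = √61
  ≈ 7.81

7.81


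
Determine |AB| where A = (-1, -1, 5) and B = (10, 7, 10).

d = √[(x₂-x₁)² + (y₂-y₁)² + (z₂-z₁)²]
  = √[11² + 8² + 5²]
  = √[121 + 64 + 25]
  = √210
  ≈ 14.49

14.49


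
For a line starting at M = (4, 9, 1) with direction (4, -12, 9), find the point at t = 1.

P(t) = M + t·d
  = (4 + 4·1, 9 + (-12)·1, 1 + 9·1)
  = (4 + 4, 9 - 12, 1 + 9)
  = (8, -3, 10)

(8, -3, 10)


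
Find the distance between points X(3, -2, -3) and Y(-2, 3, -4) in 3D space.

d = √[(x₂-x₁)² + (y₂-y₁)² + (z₂-z₁)²]
  = √[(-5)² + 5² + (-1)²]
  = √[25 + 25 + 1]
  = √51
  ≈ 7.141

7.141


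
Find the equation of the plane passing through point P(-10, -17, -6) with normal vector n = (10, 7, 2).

The plane through P with normal n = (a, b, c) satisfies n·(r - P) = 0,
i.e. ax + by + cz = a·x₀ + b·y₀ + c·z₀.
d = 10·(-10) + 7·(-17) + 2·(-6)
  = -100 - 119 - 12
  = -231
Equation: 10x + 7y + 2z = -231

10x + 7y + 2z = -231


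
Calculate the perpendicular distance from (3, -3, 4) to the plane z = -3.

distance = |a·x₀ + b·y₀ + c·z₀ - d| / √(a² + b² + c²)
  = |0·3 + 0·(-3) + 1·4 - (-3)| / √(0² + 0² + 1²)
  = |0 + 0 + 4 + 3| / √(0 + 0 + 1)
  = |7| / √1
  = 7 / 1
  ≈ 7

7


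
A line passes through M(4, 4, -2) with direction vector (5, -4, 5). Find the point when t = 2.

P(t) = M + t·d
  = (4 + 5·2, 4 + (-4)·2, -2 + 5·2)
  = (4 + 10, 4 - 8, -2 + 10)
  = (14, -4, 8)

(14, -4, 8)


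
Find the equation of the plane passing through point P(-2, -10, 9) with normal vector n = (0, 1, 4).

The plane through P with normal n = (a, b, c) satisfies n·(r - P) = 0,
i.e. ax + by + cz = a·x₀ + b·y₀ + c·z₀.
d = 0·(-2) + 1·(-10) + 4·9
  = 0 - 10 + 36
  = 26
Equation: y + 4z = 26

y + 4z = 26


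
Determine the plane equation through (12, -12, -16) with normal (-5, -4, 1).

The plane through P with normal n = (a, b, c) satisfies n·(r - P) = 0,
i.e. ax + by + cz = a·x₀ + b·y₀ + c·z₀.
d = (-5)·12 + (-4)·(-12) + 1·(-16)
  = -60 + 48 - 16
  = -28
Equation: -5x - 4y + z = -28

-5x - 4y + z = -28


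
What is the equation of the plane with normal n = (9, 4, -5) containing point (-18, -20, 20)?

The plane through P with normal n = (a, b, c) satisfies n·(r - P) = 0,
i.e. ax + by + cz = a·x₀ + b·y₀ + c·z₀.
d = 9·(-18) + 4·(-20) + (-5)·20
  = -162 - 80 - 100
  = -342
Equation: 9x + 4y - 5z = -342

9x + 4y - 5z = -342


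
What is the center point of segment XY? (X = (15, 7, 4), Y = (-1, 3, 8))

M = ((x₁+x₂)/2, (y₁+y₂)/2, (z₁+z₂)/2)
  = ((15 - 1)/2, (7 + 3)/2, (4 + 8)/2)
  = (14/2, 10/2, 12/2)
  = (7, 5, 6)

(7, 5, 6)


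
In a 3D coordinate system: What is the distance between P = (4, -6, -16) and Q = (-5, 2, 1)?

d = √[(x₂-x₁)² + (y₂-y₁)² + (z₂-z₁)²]
  = √[(-9)² + 8² + 17²]
  = √[81 + 64 + 289]
  = √434
  ≈ 20.83

20.83


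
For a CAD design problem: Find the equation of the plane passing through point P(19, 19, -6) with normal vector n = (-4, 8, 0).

The plane through P with normal n = (a, b, c) satisfies n·(r - P) = 0,
i.e. ax + by + cz = a·x₀ + b·y₀ + c·z₀.
d = (-4)·19 + 8·19 + 0·(-6)
  = -76 + 152 + 0
  = 76
Equation: -4x + 8y = 76

-4x + 8y = 76


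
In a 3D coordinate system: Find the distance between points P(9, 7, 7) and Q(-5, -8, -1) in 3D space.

d = √[(x₂-x₁)² + (y₂-y₁)² + (z₂-z₁)²]
  = √[(-14)² + (-15)² + (-8)²]
  = √[196 + 225 + 64]
  = √485
  ≈ 22.02

22.02


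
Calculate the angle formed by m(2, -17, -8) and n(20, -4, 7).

m·n = 2·20 + (-17)·(-4) + (-8)·7 = 40 + 68 - 56 = 52
|m| = √(2² + (-17)² + (-8)²) = √357 ≈ 18.89
|n| = √(20² + (-4)² + 7²) = √465 ≈ 21.56
cos θ = (m·n)/(|m||n|) = 52/(18.89·21.56) ≈ 0.1276
θ = arccos(0.1276) ≈ 82.67°

82.67°


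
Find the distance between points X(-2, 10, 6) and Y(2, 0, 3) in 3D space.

d = √[(x₂-x₁)² + (y₂-y₁)² + (z₂-z₁)²]
  = √[4² + (-10)² + (-3)²]
  = √[16 + 100 + 9]
  = √125
  ≈ 11.18

11.18


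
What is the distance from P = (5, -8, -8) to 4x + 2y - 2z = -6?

distance = |a·x₀ + b·y₀ + c·z₀ - d| / √(a² + b² + c²)
  = |4·5 + 2·(-8) + (-2)·(-8) - (-6)| / √(4² + 2² + (-2)²)
  = |20 - 16 + 16 + 6| / √(16 + 4 + 4)
  = |26| / √24
  = 26 / 4.899
  ≈ 5.307

5.307


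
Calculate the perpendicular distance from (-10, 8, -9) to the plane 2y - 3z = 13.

distance = |a·x₀ + b·y₀ + c·z₀ - d| / √(a² + b² + c²)
  = |0·(-10) + 2·8 + (-3)·(-9) - 13| / √(0² + 2² + (-3)²)
  = |0 + 16 + 27 - 13| / √(0 + 4 + 9)
  = |30| / √13
  = 30 / 3.606
  ≈ 8.321

8.321


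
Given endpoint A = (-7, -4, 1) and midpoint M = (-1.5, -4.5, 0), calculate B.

B = 2M - A
  = (2·(-1.5) - (-7), 2·(-4.5) - (-4), 2·0 - 1)
  = (-3 + 7, -9 + 4, 0 - 1)
  = (4, -5, -1)

(4, -5, -1)


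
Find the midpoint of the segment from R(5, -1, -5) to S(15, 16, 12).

M = ((x₁+x₂)/2, (y₁+y₂)/2, (z₁+z₂)/2)
  = ((5 + 15)/2, (-1 + 16)/2, (-5 + 12)/2)
  = (20/2, 15/2, 7/2)
  = (10, 7.5, 3.5)

(10, 7.5, 3.5)


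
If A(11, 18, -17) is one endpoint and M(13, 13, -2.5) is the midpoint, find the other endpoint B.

B = 2M - A
  = (2·13 - 11, 2·13 - 18, 2·(-2.5) - (-17))
  = (26 - 11, 26 - 18, -5 + 17)
  = (15, 8, 12)

(15, 8, 12)


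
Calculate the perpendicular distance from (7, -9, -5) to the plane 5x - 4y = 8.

distance = |a·x₀ + b·y₀ + c·z₀ - d| / √(a² + b² + c²)
  = |5·7 + (-4)·(-9) + 0·(-5) - 8| / √(5² + (-4)² + 0²)
  = |35 + 36 + 0 - 8| / √(25 + 16 + 0)
  = |63| / √41
  = 63 / 6.403
  ≈ 9.839

9.839


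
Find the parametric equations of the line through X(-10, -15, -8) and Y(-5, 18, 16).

Direction vector d = Y - X = (-5 + 10, 18 + 15, 16 + 8) = (5, 33, 24)
Parametric form r = X + t·d:
x = -10 + 5t, y = -15 + 33t, z = -8 + 24t

x = -10 + 5t, y = -15 + 33t, z = -8 + 24t


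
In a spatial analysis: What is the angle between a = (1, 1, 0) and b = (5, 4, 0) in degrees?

a·b = 1·5 + 1·4 + 0·0 = 5 + 4 + 0 = 9
|a| = √(1² + 1² + 0²) = √2 ≈ 1.414
|b| = √(5² + 4² + 0²) = √41 ≈ 6.403
cos θ = (a·b)/(|a||b|) = 9/(1.414·6.403) ≈ 0.9939
θ = arccos(0.9939) ≈ 6.34°

6.34°


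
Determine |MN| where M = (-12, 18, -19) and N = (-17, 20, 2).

d = √[(x₂-x₁)² + (y₂-y₁)² + (z₂-z₁)²]
  = √[(-5)² + 2² + 21²]
  = √[25 + 4 + 441]
  = √470
  ≈ 21.68

21.68


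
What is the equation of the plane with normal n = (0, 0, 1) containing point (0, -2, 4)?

The plane through P with normal n = (a, b, c) satisfies n·(r - P) = 0,
i.e. ax + by + cz = a·x₀ + b·y₀ + c·z₀.
d = 0·0 + 0·(-2) + 1·4
  = 0 + 0 + 4
  = 4
Equation: z = 4

z = 4


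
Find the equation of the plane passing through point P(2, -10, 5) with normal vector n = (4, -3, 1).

The plane through P with normal n = (a, b, c) satisfies n·(r - P) = 0,
i.e. ax + by + cz = a·x₀ + b·y₀ + c·z₀.
d = 4·2 + (-3)·(-10) + 1·5
  = 8 + 30 + 5
  = 43
Equation: 4x - 3y + z = 43

4x - 3y + z = 43


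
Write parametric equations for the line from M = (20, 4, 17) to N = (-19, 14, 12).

Direction vector d = N - M = (-19 - 20, 14 - 4, 12 - 17) = (-39, 10, -5)
Parametric form r = M + t·d:
x = 20 - 39t, y = 4 + 10t, z = 17 - 5t

x = 20 - 39t, y = 4 + 10t, z = 17 - 5t


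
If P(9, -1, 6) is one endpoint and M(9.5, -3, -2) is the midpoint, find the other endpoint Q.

Q = 2M - P
  = (2·9.5 - 9, 2·(-3) - (-1), 2·(-2) - 6)
  = (19 - 9, -6 + 1, -4 - 6)
  = (10, -5, -10)

(10, -5, -10)


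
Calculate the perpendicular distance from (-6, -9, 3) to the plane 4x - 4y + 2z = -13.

distance = |a·x₀ + b·y₀ + c·z₀ - d| / √(a² + b² + c²)
  = |4·(-6) + (-4)·(-9) + 2·3 - (-13)| / √(4² + (-4)² + 2²)
  = |-24 + 36 + 6 + 13| / √(16 + 16 + 4)
  = |31| / √36
  = 31 / 6
  ≈ 5.167

5.167


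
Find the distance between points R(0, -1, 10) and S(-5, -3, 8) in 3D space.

d = √[(x₂-x₁)² + (y₂-y₁)² + (z₂-z₁)²]
  = √[(-5)² + (-2)² + (-2)²]
  = √[25 + 4 + 4]
  = √33
  ≈ 5.745

5.745


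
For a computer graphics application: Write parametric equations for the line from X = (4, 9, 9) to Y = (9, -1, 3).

Direction vector d = Y - X = (9 - 4, -1 - 9, 3 - 9) = (5, -10, -6)
Parametric form r = X + t·d:
x = 4 + 5t, y = 9 - 10t, z = 9 - 6t

x = 4 + 5t, y = 9 - 10t, z = 9 - 6t


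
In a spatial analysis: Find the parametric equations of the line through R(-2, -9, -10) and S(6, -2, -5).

Direction vector d = S - R = (6 + 2, -2 + 9, -5 + 10) = (8, 7, 5)
Parametric form r = R + t·d:
x = -2 + 8t, y = -9 + 7t, z = -10 + 5t

x = -2 + 8t, y = -9 + 7t, z = -10 + 5t


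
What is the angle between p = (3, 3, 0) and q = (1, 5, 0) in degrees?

p·q = 3·1 + 3·5 + 0·0 = 3 + 15 + 0 = 18
|p| = √(3² + 3² + 0²) = √18 ≈ 4.243
|q| = √(1² + 5² + 0²) = √26 ≈ 5.099
cos θ = (p·q)/(|p||q|) = 18/(4.243·5.099) ≈ 0.8321
θ = arccos(0.8321) ≈ 33.69°

33.69°


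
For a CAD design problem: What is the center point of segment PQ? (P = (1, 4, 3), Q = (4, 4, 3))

M = ((x₁+x₂)/2, (y₁+y₂)/2, (z₁+z₂)/2)
  = ((1 + 4)/2, (4 + 4)/2, (3 + 3)/2)
  = (5/2, 8/2, 6/2)
  = (2.5, 4, 3)

(2.5, 4, 3)


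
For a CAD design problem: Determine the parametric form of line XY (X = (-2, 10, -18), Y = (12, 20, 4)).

Direction vector d = Y - X = (12 + 2, 20 - 10, 4 + 18) = (14, 10, 22)
Parametric form r = X + t·d:
x = -2 + 14t, y = 10 + 10t, z = -18 + 22t

x = -2 + 14t, y = 10 + 10t, z = -18 + 22t


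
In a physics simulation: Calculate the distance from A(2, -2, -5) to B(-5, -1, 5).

d = √[(x₂-x₁)² + (y₂-y₁)² + (z₂-z₁)²]
  = √[(-7)² + 1² + 10²]
  = √[49 + 1 + 100]
  = √150
  ≈ 12.25

12.25


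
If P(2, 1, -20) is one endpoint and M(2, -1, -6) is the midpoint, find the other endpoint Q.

Q = 2M - P
  = (2·2 - 2, 2·(-1) - 1, 2·(-6) - (-20))
  = (4 - 2, -2 - 1, -12 + 20)
  = (2, -3, 8)

(2, -3, 8)


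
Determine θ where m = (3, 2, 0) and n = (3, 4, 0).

m·n = 3·3 + 2·4 + 0·0 = 9 + 8 + 0 = 17
|m| = √(3² + 2² + 0²) = √13 ≈ 3.606
|n| = √(3² + 4² + 0²) = √25 ≈ 5
cos θ = (m·n)/(|m||n|) = 17/(3.606·5) ≈ 0.943
θ = arccos(0.943) ≈ 19.44°

19.44°


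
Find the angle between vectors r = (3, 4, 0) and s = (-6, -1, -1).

r·s = 3·(-6) + 4·(-1) + 0·(-1) = -18 - 4 + 0 = -22
|r| = √(3² + 4² + 0²) = √25 ≈ 5
|s| = √((-6)² + (-1)² + (-1)²) = √38 ≈ 6.164
cos θ = (r·s)/(|r||s|) = -22/(5·6.164) ≈ -0.7138
θ = arccos(-0.7138) ≈ 135.5°

135.5°


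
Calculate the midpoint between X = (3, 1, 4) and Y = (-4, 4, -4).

M = ((x₁+x₂)/2, (y₁+y₂)/2, (z₁+z₂)/2)
  = ((3 - 4)/2, (1 + 4)/2, (4 - 4)/2)
  = (-1/2, 5/2, 0/2)
  = (-0.5, 2.5, 0)

(-0.5, 2.5, 0)


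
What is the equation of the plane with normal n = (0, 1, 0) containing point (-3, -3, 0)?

The plane through P with normal n = (a, b, c) satisfies n·(r - P) = 0,
i.e. ax + by + cz = a·x₀ + b·y₀ + c·z₀.
d = 0·(-3) + 1·(-3) + 0·0
  = 0 - 3 + 0
  = -3
Equation: y = -3

y = -3


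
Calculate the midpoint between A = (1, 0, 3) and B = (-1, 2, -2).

M = ((x₁+x₂)/2, (y₁+y₂)/2, (z₁+z₂)/2)
  = ((1 - 1)/2, (0 + 2)/2, (3 - 2)/2)
  = (0/2, 2/2, 1/2)
  = (0, 1, 0.5)

(0, 1, 0.5)


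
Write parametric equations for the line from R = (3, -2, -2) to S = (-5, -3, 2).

Direction vector d = S - R = (-5 - 3, -3 + 2, 2 + 2) = (-8, -1, 4)
Parametric form r = R + t·d:
x = 3 - 8t, y = -2 - t, z = -2 + 4t

x = 3 - 8t, y = -2 - t, z = -2 + 4t


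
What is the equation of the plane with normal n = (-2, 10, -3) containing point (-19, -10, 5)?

The plane through P with normal n = (a, b, c) satisfies n·(r - P) = 0,
i.e. ax + by + cz = a·x₀ + b·y₀ + c·z₀.
d = (-2)·(-19) + 10·(-10) + (-3)·5
  = 38 - 100 - 15
  = -77
Equation: -2x + 10y - 3z = -77

-2x + 10y - 3z = -77


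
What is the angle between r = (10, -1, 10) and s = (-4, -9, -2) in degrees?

r·s = 10·(-4) + (-1)·(-9) + 10·(-2) = -40 + 9 - 20 = -51
|r| = √(10² + (-1)² + 10²) = √201 ≈ 14.18
|s| = √((-4)² + (-9)² + (-2)²) = √101 ≈ 10.05
cos θ = (r·s)/(|r||s|) = -51/(14.18·10.05) ≈ -0.3579
θ = arccos(-0.3579) ≈ 111°

111°


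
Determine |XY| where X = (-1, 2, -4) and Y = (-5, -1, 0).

d = √[(x₂-x₁)² + (y₂-y₁)² + (z₂-z₁)²]
  = √[(-4)² + (-3)² + 4²]
  = √[16 + 9 + 16]
  = √41
  ≈ 6.403

6.403


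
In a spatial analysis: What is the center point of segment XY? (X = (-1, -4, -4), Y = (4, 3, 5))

M = ((x₁+x₂)/2, (y₁+y₂)/2, (z₁+z₂)/2)
  = ((-1 + 4)/2, (-4 + 3)/2, (-4 + 5)/2)
  = (3/2, -1/2, 1/2)
  = (1.5, -0.5, 0.5)

(1.5, -0.5, 0.5)


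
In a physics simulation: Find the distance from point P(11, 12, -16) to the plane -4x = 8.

distance = |a·x₀ + b·y₀ + c·z₀ - d| / √(a² + b² + c²)
  = |(-4)·11 + 0·12 + 0·(-16) - 8| / √((-4)² + 0² + 0²)
  = |-44 + 0 + 0 - 8| / √(16 + 0 + 0)
  = |-52| / √16
  = 52 / 4
  ≈ 13

13


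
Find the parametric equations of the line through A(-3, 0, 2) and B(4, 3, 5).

Direction vector d = B - A = (4 + 3, 3 + 0, 5 - 2) = (7, 3, 3)
Parametric form r = A + t·d:
x = -3 + 7t, y = 0 + 3t, z = 2 + 3t

x = -3 + 7t, y = 0 + 3t, z = 2 + 3t


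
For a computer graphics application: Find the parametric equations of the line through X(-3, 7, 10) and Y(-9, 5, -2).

Direction vector d = Y - X = (-9 + 3, 5 - 7, -2 - 10) = (-6, -2, -12)
Parametric form r = X + t·d:
x = -3 - 6t, y = 7 - 2t, z = 10 - 12t

x = -3 - 6t, y = 7 - 2t, z = 10 - 12t


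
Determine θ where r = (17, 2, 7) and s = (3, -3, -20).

r·s = 17·3 + 2·(-3) + 7·(-20) = 51 - 6 - 140 = -95
|r| = √(17² + 2² + 7²) = √342 ≈ 18.49
|s| = √(3² + (-3)² + (-20)²) = √418 ≈ 20.45
cos θ = (r·s)/(|r||s|) = -95/(18.49·20.45) ≈ -0.2513
θ = arccos(-0.2513) ≈ 104.6°

104.6°


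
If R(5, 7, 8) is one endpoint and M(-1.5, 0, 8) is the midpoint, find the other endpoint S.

S = 2M - R
  = (2·(-1.5) - 5, 2·0 - 7, 2·8 - 8)
  = (-3 - 5, 0 - 7, 16 - 8)
  = (-8, -7, 8)

(-8, -7, 8)


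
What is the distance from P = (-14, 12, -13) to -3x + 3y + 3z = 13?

distance = |a·x₀ + b·y₀ + c·z₀ - d| / √(a² + b² + c²)
  = |(-3)·(-14) + 3·12 + 3·(-13) - 13| / √((-3)² + 3² + 3²)
  = |42 + 36 - 39 - 13| / √(9 + 9 + 9)
  = |26| / √27
  = 26 / 5.196
  ≈ 5.004

5.004


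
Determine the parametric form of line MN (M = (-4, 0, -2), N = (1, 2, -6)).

Direction vector d = N - M = (1 + 4, 2 + 0, -6 + 2) = (5, 2, -4)
Parametric form r = M + t·d:
x = -4 + 5t, y = 0 + 2t, z = -2 - 4t

x = -4 + 5t, y = 0 + 2t, z = -2 - 4t


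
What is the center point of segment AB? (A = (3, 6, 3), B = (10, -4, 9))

M = ((x₁+x₂)/2, (y₁+y₂)/2, (z₁+z₂)/2)
  = ((3 + 10)/2, (6 - 4)/2, (3 + 9)/2)
  = (13/2, 2/2, 12/2)
  = (6.5, 1, 6)

(6.5, 1, 6)


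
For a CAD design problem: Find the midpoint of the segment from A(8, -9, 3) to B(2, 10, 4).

M = ((x₁+x₂)/2, (y₁+y₂)/2, (z₁+z₂)/2)
  = ((8 + 2)/2, (-9 + 10)/2, (3 + 4)/2)
  = (10/2, 1/2, 7/2)
  = (5, 0.5, 3.5)

(5, 0.5, 3.5)


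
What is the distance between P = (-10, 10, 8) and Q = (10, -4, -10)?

d = √[(x₂-x₁)² + (y₂-y₁)² + (z₂-z₁)²]
  = √[20² + (-14)² + (-18)²]
  = √[400 + 196 + 324]
  = √920
  ≈ 30.33

30.33


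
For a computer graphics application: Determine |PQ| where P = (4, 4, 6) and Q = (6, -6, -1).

d = √[(x₂-x₁)² + (y₂-y₁)² + (z₂-z₁)²]
  = √[2² + (-10)² + (-7)²]
  = √[4 + 100 + 49]
  = √153
  ≈ 12.37

12.37


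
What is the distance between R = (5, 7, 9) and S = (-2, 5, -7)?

d = √[(x₂-x₁)² + (y₂-y₁)² + (z₂-z₁)²]
  = √[(-7)² + (-2)² + (-16)²]
  = √[49 + 4 + 256]
  = √309
  ≈ 17.58

17.58


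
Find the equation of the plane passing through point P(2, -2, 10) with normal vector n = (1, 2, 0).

The plane through P with normal n = (a, b, c) satisfies n·(r - P) = 0,
i.e. ax + by + cz = a·x₀ + b·y₀ + c·z₀.
d = 1·2 + 2·(-2) + 0·10
  = 2 - 4 + 0
  = -2
Equation: x + 2y = -2

x + 2y = -2


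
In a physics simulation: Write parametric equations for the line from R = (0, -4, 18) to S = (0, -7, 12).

Direction vector d = S - R = (0 + 0, -7 + 4, 12 - 18) = (0, -3, -6)
Parametric form r = R + t·d:
x = 0, y = -4 - 3t, z = 18 - 6t

x = 0, y = -4 - 3t, z = 18 - 6t


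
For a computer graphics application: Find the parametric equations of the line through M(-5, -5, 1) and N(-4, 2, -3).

Direction vector d = N - M = (-4 + 5, 2 + 5, -3 - 1) = (1, 7, -4)
Parametric form r = M + t·d:
x = -5 + t, y = -5 + 7t, z = 1 - 4t

x = -5 + t, y = -5 + 7t, z = 1 - 4t


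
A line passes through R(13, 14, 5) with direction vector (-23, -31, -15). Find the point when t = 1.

P(t) = R + t·d
  = (13 + (-23)·1, 14 + (-31)·1, 5 + (-15)·1)
  = (13 - 23, 14 - 31, 5 - 15)
  = (-10, -17, -10)

(-10, -17, -10)


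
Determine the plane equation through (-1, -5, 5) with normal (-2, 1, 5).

The plane through P with normal n = (a, b, c) satisfies n·(r - P) = 0,
i.e. ax + by + cz = a·x₀ + b·y₀ + c·z₀.
d = (-2)·(-1) + 1·(-5) + 5·5
  = 2 - 5 + 25
  = 22
Equation: -2x + y + 5z = 22

-2x + y + 5z = 22


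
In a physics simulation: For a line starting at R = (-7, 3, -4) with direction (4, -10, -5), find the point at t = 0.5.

P(t) = R + t·d
  = (-7 + 4·0.5, 3 + (-10)·0.5, -4 + (-5)·0.5)
  = (-7 + 2, 3 - 5, -4 - 2.5)
  = (-5, -2, -6.5)

(-5, -2, -6.5)


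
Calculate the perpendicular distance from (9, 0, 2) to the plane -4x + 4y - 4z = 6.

distance = |a·x₀ + b·y₀ + c·z₀ - d| / √(a² + b² + c²)
  = |(-4)·9 + 4·0 + (-4)·2 - 6| / √((-4)² + 4² + (-4)²)
  = |-36 + 0 - 8 - 6| / √(16 + 16 + 16)
  = |-50| / √48
  = 50 / 6.928
  ≈ 7.217

7.217


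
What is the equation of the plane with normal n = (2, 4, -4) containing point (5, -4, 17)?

The plane through P with normal n = (a, b, c) satisfies n·(r - P) = 0,
i.e. ax + by + cz = a·x₀ + b·y₀ + c·z₀.
d = 2·5 + 4·(-4) + (-4)·17
  = 10 - 16 - 68
  = -74
Equation: 2x + 4y - 4z = -74

2x + 4y - 4z = -74


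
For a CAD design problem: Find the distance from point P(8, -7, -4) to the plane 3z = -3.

distance = |a·x₀ + b·y₀ + c·z₀ - d| / √(a² + b² + c²)
  = |0·8 + 0·(-7) + 3·(-4) - (-3)| / √(0² + 0² + 3²)
  = |0 + 0 - 12 + 3| / √(0 + 0 + 9)
  = |-9| / √9
  = 9 / 3
  ≈ 3

3


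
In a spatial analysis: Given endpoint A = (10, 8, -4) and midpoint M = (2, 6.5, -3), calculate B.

B = 2M - A
  = (2·2 - 10, 2·6.5 - 8, 2·(-3) - (-4))
  = (4 - 10, 13 - 8, -6 + 4)
  = (-6, 5, -2)

(-6, 5, -2)


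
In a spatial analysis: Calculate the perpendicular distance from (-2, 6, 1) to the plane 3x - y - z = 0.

distance = |a·x₀ + b·y₀ + c·z₀ - d| / √(a² + b² + c²)
  = |3·(-2) + (-1)·6 + (-1)·1 - 0| / √(3² + (-1)² + (-1)²)
  = |-6 - 6 - 1 + 0| / √(9 + 1 + 1)
  = |-13| / √11
  = 13 / 3.317
  ≈ 3.92

3.92


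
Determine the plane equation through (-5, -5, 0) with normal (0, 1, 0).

The plane through P with normal n = (a, b, c) satisfies n·(r - P) = 0,
i.e. ax + by + cz = a·x₀ + b·y₀ + c·z₀.
d = 0·(-5) + 1·(-5) + 0·0
  = 0 - 5 + 0
  = -5
Equation: y = -5

y = -5


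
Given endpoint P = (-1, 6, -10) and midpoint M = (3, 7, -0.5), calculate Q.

Q = 2M - P
  = (2·3 - (-1), 2·7 - 6, 2·(-0.5) - (-10))
  = (6 + 1, 14 - 6, -1 + 10)
  = (7, 8, 9)

(7, 8, 9)


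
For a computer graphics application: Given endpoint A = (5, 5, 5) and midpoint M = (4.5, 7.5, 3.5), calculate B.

B = 2M - A
  = (2·4.5 - 5, 2·7.5 - 5, 2·3.5 - 5)
  = (9 - 5, 15 - 5, 7 - 5)
  = (4, 10, 2)

(4, 10, 2)


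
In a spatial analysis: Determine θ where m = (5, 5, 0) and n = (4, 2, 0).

m·n = 5·4 + 5·2 + 0·0 = 20 + 10 + 0 = 30
|m| = √(5² + 5² + 0²) = √50 ≈ 7.071
|n| = √(4² + 2² + 0²) = √20 ≈ 4.472
cos θ = (m·n)/(|m||n|) = 30/(7.071·4.472) ≈ 0.9487
θ = arccos(0.9487) ≈ 18.43°

18.43°


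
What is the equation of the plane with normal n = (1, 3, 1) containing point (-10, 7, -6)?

The plane through P with normal n = (a, b, c) satisfies n·(r - P) = 0,
i.e. ax + by + cz = a·x₀ + b·y₀ + c·z₀.
d = 1·(-10) + 3·7 + 1·(-6)
  = -10 + 21 - 6
  = 5
Equation: x + 3y + z = 5

x + 3y + z = 5


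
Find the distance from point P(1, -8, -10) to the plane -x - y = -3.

distance = |a·x₀ + b·y₀ + c·z₀ - d| / √(a² + b² + c²)
  = |(-1)·1 + (-1)·(-8) + 0·(-10) - (-3)| / √((-1)² + (-1)² + 0²)
  = |-1 + 8 + 0 + 3| / √(1 + 1 + 0)
  = |10| / √2
  = 10 / 1.414
  ≈ 7.071

7.071


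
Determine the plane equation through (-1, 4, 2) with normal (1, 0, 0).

The plane through P with normal n = (a, b, c) satisfies n·(r - P) = 0,
i.e. ax + by + cz = a·x₀ + b·y₀ + c·z₀.
d = 1·(-1) + 0·4 + 0·2
  = -1 + 0 + 0
  = -1
Equation: x = -1

x = -1


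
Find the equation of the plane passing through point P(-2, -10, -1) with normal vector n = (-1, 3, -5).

The plane through P with normal n = (a, b, c) satisfies n·(r - P) = 0,
i.e. ax + by + cz = a·x₀ + b·y₀ + c·z₀.
d = (-1)·(-2) + 3·(-10) + (-5)·(-1)
  = 2 - 30 + 5
  = -23
Equation: -x + 3y - 5z = -23

-x + 3y - 5z = -23


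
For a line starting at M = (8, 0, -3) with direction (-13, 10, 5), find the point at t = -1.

P(t) = M + t·d
  = (8 + (-13)·(-1), 0 + 10·(-1), -3 + 5·(-1))
  = (8 + 13, 0 - 10, -3 - 5)
  = (21, -10, -8)

(21, -10, -8)


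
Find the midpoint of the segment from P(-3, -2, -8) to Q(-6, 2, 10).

M = ((x₁+x₂)/2, (y₁+y₂)/2, (z₁+z₂)/2)
  = ((-3 - 6)/2, (-2 + 2)/2, (-8 + 10)/2)
  = (-9/2, 0/2, 2/2)
  = (-4.5, 0, 1)

(-4.5, 0, 1)


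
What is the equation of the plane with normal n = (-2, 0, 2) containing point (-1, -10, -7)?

The plane through P with normal n = (a, b, c) satisfies n·(r - P) = 0,
i.e. ax + by + cz = a·x₀ + b·y₀ + c·z₀.
d = (-2)·(-1) + 0·(-10) + 2·(-7)
  = 2 + 0 - 14
  = -12
Equation: -2x + 2z = -12

-2x + 2z = -12


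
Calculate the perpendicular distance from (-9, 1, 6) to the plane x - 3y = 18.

distance = |a·x₀ + b·y₀ + c·z₀ - d| / √(a² + b² + c²)
  = |1·(-9) + (-3)·1 + 0·6 - 18| / √(1² + (-3)² + 0²)
  = |-9 - 3 + 0 - 18| / √(1 + 9 + 0)
  = |-30| / √10
  = 30 / 3.162
  ≈ 9.487

9.487


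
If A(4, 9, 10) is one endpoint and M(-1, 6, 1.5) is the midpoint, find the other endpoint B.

B = 2M - A
  = (2·(-1) - 4, 2·6 - 9, 2·1.5 - 10)
  = (-2 - 4, 12 - 9, 3 - 10)
  = (-6, 3, -7)

(-6, 3, -7)


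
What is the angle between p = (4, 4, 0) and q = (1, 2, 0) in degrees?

p·q = 4·1 + 4·2 + 0·0 = 4 + 8 + 0 = 12
|p| = √(4² + 4² + 0²) = √32 ≈ 5.657
|q| = √(1² + 2² + 0²) = √5 ≈ 2.236
cos θ = (p·q)/(|p||q|) = 12/(5.657·2.236) ≈ 0.9487
θ = arccos(0.9487) ≈ 18.43°

18.43°


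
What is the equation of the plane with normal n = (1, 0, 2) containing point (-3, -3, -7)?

The plane through P with normal n = (a, b, c) satisfies n·(r - P) = 0,
i.e. ax + by + cz = a·x₀ + b·y₀ + c·z₀.
d = 1·(-3) + 0·(-3) + 2·(-7)
  = -3 + 0 - 14
  = -17
Equation: x + 2z = -17

x + 2z = -17


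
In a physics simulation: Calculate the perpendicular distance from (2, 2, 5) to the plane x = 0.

distance = |a·x₀ + b·y₀ + c·z₀ - d| / √(a² + b² + c²)
  = |1·2 + 0·2 + 0·5 - 0| / √(1² + 0² + 0²)
  = |2 + 0 + 0 + 0| / √(1 + 0 + 0)
  = |2| / √1
  = 2 / 1
  ≈ 2

2


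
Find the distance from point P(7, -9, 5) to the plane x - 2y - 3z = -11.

distance = |a·x₀ + b·y₀ + c·z₀ - d| / √(a² + b² + c²)
  = |1·7 + (-2)·(-9) + (-3)·5 - (-11)| / √(1² + (-2)² + (-3)²)
  = |7 + 18 - 15 + 11| / √(1 + 4 + 9)
  = |21| / √14
  = 21 / 3.742
  ≈ 5.612

5.612


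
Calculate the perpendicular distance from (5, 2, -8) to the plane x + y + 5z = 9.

distance = |a·x₀ + b·y₀ + c·z₀ - d| / √(a² + b² + c²)
  = |1·5 + 1·2 + 5·(-8) - 9| / √(1² + 1² + 5²)
  = |5 + 2 - 40 - 9| / √(1 + 1 + 25)
  = |-42| / √27
  = 42 / 5.196
  ≈ 8.083

8.083


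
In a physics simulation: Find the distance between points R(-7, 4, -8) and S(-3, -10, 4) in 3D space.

d = √[(x₂-x₁)² + (y₂-y₁)² + (z₂-z₁)²]
  = √[4² + (-14)² + 12²]
  = √[16 + 196 + 144]
  = √356
  ≈ 18.87

18.87


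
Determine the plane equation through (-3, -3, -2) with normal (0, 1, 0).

The plane through P with normal n = (a, b, c) satisfies n·(r - P) = 0,
i.e. ax + by + cz = a·x₀ + b·y₀ + c·z₀.
d = 0·(-3) + 1·(-3) + 0·(-2)
  = 0 - 3 + 0
  = -3
Equation: y = -3

y = -3
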